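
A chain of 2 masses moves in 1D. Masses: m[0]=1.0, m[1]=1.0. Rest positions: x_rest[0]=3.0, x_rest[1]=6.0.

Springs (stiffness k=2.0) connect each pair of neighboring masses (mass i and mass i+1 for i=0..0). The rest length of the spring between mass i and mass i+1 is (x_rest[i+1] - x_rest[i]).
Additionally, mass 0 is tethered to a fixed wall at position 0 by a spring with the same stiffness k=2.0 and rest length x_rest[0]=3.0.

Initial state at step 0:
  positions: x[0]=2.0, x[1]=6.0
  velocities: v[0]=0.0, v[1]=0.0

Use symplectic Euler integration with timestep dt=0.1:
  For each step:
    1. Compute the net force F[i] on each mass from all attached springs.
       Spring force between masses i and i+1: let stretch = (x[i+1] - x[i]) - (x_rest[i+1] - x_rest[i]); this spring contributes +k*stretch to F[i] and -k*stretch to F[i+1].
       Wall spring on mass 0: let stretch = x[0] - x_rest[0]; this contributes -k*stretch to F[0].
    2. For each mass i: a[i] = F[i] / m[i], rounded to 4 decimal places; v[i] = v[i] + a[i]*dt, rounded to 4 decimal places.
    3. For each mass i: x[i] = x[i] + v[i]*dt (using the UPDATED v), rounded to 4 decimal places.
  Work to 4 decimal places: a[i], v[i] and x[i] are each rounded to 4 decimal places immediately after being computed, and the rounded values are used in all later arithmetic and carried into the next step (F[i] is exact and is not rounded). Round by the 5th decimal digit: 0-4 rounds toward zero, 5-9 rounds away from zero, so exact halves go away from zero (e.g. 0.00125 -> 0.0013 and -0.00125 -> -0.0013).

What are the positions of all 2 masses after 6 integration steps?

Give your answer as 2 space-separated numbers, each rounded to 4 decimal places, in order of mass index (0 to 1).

Answer: 2.7084 5.6587

Derivation:
Step 0: x=[2.0000 6.0000] v=[0.0000 0.0000]
Step 1: x=[2.0400 5.9800] v=[0.4000 -0.2000]
Step 2: x=[2.1180 5.9412] v=[0.7800 -0.3880]
Step 3: x=[2.2301 5.8859] v=[1.1210 -0.5526]
Step 4: x=[2.3707 5.8175] v=[1.4061 -0.6838]
Step 5: x=[2.5328 5.7402] v=[1.6213 -0.7732]
Step 6: x=[2.7084 5.6587] v=[1.7562 -0.8147]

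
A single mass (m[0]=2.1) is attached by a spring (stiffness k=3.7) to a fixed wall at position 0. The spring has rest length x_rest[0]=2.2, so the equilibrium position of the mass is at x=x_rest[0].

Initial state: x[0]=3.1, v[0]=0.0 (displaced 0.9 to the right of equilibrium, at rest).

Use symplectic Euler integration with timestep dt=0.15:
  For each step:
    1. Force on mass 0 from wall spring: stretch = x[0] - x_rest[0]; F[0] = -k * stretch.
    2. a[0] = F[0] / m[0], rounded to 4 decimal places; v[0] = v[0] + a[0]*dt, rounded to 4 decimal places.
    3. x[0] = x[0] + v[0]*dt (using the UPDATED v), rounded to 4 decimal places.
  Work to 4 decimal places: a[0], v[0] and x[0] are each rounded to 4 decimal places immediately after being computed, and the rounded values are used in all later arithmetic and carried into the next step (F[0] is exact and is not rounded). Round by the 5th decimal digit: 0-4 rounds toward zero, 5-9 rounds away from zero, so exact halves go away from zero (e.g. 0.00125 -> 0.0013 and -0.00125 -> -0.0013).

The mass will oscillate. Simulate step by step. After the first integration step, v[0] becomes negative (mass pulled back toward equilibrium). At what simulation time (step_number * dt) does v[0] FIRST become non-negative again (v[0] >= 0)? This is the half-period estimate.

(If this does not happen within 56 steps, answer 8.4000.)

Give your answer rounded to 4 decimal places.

Step 0: x=[3.1000] v=[0.0000]
Step 1: x=[3.0643] v=[-0.2379]
Step 2: x=[2.9944] v=[-0.4663]
Step 3: x=[2.8930] v=[-0.6763]
Step 4: x=[2.7641] v=[-0.8595]
Step 5: x=[2.6128] v=[-1.0086]
Step 6: x=[2.4451] v=[-1.1177]
Step 7: x=[2.2677] v=[-1.1825]
Step 8: x=[2.0876] v=[-1.2004]
Step 9: x=[1.9120] v=[-1.1707]
Step 10: x=[1.7478] v=[-1.0946]
Step 11: x=[1.6015] v=[-0.9751]
Step 12: x=[1.4790] v=[-0.8169]
Step 13: x=[1.3850] v=[-0.6264]
Step 14: x=[1.3234] v=[-0.4110]
Step 15: x=[1.2965] v=[-0.1793]
Step 16: x=[1.3054] v=[0.0595]
First v>=0 after going negative at step 16, time=2.4000

Answer: 2.4000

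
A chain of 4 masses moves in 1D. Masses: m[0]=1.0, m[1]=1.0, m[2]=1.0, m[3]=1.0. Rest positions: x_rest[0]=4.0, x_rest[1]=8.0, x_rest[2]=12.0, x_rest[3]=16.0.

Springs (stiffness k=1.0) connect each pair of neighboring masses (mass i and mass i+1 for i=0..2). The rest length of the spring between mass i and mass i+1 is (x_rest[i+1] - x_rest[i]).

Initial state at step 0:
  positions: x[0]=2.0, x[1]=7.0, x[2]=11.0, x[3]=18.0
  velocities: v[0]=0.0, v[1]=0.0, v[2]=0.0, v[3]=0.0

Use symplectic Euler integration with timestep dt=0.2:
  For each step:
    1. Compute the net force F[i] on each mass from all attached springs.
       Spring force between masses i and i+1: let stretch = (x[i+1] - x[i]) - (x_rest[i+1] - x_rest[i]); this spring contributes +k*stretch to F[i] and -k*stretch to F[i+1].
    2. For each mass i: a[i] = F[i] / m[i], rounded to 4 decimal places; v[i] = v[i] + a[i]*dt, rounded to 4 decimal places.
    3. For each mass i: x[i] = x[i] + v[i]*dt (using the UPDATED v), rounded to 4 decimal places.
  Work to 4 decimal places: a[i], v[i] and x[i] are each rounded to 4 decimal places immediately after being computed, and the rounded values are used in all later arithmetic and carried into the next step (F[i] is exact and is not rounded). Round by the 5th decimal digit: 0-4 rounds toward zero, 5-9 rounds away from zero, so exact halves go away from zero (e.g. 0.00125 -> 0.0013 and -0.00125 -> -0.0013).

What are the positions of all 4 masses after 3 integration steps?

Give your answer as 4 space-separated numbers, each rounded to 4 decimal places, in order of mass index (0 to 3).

Answer: 2.2245 6.8065 11.6420 17.3270

Derivation:
Step 0: x=[2.0000 7.0000 11.0000 18.0000] v=[0.0000 0.0000 0.0000 0.0000]
Step 1: x=[2.0400 6.9600 11.1200 17.8800] v=[0.2000 -0.2000 0.6000 -0.6000]
Step 2: x=[2.1168 6.8896 11.3440 17.6496] v=[0.3840 -0.3520 1.1200 -1.1520]
Step 3: x=[2.2245 6.8065 11.6420 17.3270] v=[0.5386 -0.4157 1.4902 -1.6131]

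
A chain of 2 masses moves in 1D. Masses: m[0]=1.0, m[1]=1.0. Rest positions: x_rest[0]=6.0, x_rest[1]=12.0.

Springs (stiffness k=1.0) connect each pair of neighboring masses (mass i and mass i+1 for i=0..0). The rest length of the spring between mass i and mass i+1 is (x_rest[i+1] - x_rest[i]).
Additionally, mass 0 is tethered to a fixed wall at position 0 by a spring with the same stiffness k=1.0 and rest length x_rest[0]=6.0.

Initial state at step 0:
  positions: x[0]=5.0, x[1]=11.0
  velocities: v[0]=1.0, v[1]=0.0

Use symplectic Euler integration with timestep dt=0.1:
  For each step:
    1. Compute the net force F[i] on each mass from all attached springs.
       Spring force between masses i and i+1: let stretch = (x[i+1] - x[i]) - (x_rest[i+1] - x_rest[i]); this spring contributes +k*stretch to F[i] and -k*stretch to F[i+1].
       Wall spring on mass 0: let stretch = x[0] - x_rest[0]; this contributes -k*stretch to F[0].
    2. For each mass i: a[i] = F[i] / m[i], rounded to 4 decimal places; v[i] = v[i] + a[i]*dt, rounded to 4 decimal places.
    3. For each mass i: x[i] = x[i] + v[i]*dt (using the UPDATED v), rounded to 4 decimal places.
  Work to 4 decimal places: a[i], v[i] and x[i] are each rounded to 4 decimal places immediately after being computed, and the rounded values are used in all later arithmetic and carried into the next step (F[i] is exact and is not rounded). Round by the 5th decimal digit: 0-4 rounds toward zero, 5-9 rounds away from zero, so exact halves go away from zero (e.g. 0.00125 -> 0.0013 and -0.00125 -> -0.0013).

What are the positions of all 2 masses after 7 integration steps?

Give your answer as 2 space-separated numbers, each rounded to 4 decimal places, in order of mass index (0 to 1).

Step 0: x=[5.0000 11.0000] v=[1.0000 0.0000]
Step 1: x=[5.1100 11.0000] v=[1.1000 0.0000]
Step 2: x=[5.2278 11.0011] v=[1.1780 0.0110]
Step 3: x=[5.3511 11.0045] v=[1.2326 0.0337]
Step 4: x=[5.4774 11.0113] v=[1.2628 0.0684]
Step 5: x=[5.6043 11.0228] v=[1.2685 0.1150]
Step 6: x=[5.7293 11.0401] v=[1.2499 0.1732]
Step 7: x=[5.8501 11.0643] v=[1.2081 0.2421]

Answer: 5.8501 11.0643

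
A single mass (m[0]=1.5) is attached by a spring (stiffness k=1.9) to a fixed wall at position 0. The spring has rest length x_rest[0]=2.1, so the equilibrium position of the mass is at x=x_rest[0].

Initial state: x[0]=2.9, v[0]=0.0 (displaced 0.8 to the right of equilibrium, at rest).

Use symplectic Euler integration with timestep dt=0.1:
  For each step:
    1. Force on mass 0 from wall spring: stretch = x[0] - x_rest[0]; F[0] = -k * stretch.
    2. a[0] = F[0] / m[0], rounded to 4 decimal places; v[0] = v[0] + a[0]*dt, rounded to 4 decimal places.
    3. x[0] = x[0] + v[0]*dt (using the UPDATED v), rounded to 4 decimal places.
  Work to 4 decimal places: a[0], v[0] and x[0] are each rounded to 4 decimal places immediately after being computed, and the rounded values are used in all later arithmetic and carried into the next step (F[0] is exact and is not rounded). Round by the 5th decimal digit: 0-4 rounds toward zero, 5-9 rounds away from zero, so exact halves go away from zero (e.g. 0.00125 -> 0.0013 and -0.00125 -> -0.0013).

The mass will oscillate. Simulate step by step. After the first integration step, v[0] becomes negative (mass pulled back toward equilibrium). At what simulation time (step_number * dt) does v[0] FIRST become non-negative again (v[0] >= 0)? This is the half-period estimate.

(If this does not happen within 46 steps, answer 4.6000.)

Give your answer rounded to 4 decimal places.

Answer: 2.8000

Derivation:
Step 0: x=[2.9000] v=[0.0000]
Step 1: x=[2.8899] v=[-0.1013]
Step 2: x=[2.8698] v=[-0.2014]
Step 3: x=[2.8399] v=[-0.2989]
Step 4: x=[2.8006] v=[-0.3926]
Step 5: x=[2.7525] v=[-0.4813]
Step 6: x=[2.6961] v=[-0.5640]
Step 7: x=[2.6322] v=[-0.6395]
Step 8: x=[2.5615] v=[-0.7069]
Step 9: x=[2.4850] v=[-0.7654]
Step 10: x=[2.4036] v=[-0.8142]
Step 11: x=[2.3183] v=[-0.8527]
Step 12: x=[2.2303] v=[-0.8804]
Step 13: x=[2.1406] v=[-0.8969]
Step 14: x=[2.0504] v=[-0.9020]
Step 15: x=[1.9608] v=[-0.8957]
Step 16: x=[1.8730] v=[-0.8781]
Step 17: x=[1.7881] v=[-0.8494]
Step 18: x=[1.7071] v=[-0.8099]
Step 19: x=[1.6311] v=[-0.7601]
Step 20: x=[1.5610] v=[-0.7007]
Step 21: x=[1.4978] v=[-0.6324]
Step 22: x=[1.4422] v=[-0.5561]
Step 23: x=[1.3949] v=[-0.4728]
Step 24: x=[1.3566] v=[-0.3835]
Step 25: x=[1.3277] v=[-0.2893]
Step 26: x=[1.3086] v=[-0.1915]
Step 27: x=[1.2995] v=[-0.0913]
Step 28: x=[1.3005] v=[0.0101]
First v>=0 after going negative at step 28, time=2.8000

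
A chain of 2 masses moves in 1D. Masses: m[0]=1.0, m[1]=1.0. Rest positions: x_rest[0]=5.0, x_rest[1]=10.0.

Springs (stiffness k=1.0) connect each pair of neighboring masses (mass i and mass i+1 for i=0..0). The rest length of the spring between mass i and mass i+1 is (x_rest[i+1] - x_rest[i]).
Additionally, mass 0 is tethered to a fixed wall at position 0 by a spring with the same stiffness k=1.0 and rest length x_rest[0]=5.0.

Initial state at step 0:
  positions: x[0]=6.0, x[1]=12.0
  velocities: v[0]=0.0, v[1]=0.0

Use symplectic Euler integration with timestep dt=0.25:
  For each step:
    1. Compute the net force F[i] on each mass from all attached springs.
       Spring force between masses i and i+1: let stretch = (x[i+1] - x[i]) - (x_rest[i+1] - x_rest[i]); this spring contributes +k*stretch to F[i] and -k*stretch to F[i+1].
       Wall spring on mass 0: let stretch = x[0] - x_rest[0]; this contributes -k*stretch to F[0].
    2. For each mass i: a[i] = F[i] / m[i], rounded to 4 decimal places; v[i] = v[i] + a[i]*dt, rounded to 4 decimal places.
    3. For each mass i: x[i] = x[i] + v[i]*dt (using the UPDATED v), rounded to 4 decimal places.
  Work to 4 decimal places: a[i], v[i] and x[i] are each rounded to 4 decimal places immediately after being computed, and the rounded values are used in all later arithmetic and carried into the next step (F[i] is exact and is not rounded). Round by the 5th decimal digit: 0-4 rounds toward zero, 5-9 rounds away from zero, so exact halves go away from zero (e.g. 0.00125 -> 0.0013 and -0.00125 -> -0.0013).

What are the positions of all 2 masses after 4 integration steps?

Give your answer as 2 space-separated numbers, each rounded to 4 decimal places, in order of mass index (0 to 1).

Step 0: x=[6.0000 12.0000] v=[0.0000 0.0000]
Step 1: x=[6.0000 11.9375] v=[0.0000 -0.2500]
Step 2: x=[5.9961 11.8164] v=[-0.0156 -0.4844]
Step 3: x=[5.9812 11.6440] v=[-0.0596 -0.6895]
Step 4: x=[5.9464 11.4302] v=[-0.1392 -0.8552]

Answer: 5.9464 11.4302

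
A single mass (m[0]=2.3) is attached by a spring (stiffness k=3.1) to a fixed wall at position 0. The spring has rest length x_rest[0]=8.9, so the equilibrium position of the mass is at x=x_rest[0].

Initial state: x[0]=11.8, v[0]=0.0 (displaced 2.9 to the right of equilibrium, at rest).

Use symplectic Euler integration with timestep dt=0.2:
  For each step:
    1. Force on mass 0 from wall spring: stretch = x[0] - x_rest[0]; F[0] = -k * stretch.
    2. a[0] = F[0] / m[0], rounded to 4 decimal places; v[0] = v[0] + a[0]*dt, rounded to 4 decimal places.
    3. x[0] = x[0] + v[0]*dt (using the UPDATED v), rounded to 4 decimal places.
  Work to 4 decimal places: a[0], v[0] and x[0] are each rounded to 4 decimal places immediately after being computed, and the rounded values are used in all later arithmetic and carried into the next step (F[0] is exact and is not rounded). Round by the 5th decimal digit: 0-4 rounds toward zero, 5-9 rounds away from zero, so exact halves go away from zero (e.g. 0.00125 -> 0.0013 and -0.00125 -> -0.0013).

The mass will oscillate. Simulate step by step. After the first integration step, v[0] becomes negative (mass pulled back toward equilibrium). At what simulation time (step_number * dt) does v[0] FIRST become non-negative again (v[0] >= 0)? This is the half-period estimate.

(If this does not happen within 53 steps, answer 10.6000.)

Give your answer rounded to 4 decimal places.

Step 0: x=[11.8000] v=[0.0000]
Step 1: x=[11.6437] v=[-0.7817]
Step 2: x=[11.3394] v=[-1.5213]
Step 3: x=[10.9036] v=[-2.1789]
Step 4: x=[10.3598] v=[-2.7190]
Step 5: x=[9.7373] v=[-3.1125]
Step 6: x=[9.0697] v=[-3.3382]
Step 7: x=[8.3929] v=[-3.3839]
Step 8: x=[7.7435] v=[-3.2472]
Step 9: x=[7.1564] v=[-2.9354]
Step 10: x=[6.6633] v=[-2.4654]
Step 11: x=[6.2908] v=[-1.8625]
Step 12: x=[6.0590] v=[-1.1592]
Step 13: x=[5.9803] v=[-0.3934]
Step 14: x=[6.0590] v=[0.3936]
First v>=0 after going negative at step 14, time=2.8000

Answer: 2.8000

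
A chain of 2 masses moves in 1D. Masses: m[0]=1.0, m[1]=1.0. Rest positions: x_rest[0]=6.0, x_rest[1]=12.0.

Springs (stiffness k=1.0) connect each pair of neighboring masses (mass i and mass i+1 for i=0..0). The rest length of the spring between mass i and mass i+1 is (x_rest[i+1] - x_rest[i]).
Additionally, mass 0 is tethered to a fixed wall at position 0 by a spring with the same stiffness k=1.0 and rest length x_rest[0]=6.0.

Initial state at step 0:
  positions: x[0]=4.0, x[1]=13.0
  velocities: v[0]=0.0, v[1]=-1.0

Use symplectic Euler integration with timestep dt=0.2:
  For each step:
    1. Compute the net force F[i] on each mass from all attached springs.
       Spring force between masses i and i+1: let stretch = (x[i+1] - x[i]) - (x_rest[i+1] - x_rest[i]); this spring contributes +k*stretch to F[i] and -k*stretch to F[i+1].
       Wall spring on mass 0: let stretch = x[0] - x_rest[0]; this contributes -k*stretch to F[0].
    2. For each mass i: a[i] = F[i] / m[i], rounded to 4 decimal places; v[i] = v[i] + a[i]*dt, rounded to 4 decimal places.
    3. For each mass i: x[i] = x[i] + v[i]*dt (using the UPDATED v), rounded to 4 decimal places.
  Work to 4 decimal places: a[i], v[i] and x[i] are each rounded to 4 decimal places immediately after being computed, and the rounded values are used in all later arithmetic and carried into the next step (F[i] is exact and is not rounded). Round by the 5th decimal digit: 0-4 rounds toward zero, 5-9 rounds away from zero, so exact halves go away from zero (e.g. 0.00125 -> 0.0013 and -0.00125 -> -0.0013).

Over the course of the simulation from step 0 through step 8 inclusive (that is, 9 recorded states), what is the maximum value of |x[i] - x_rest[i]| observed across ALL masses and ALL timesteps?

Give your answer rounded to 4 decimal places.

Step 0: x=[4.0000 13.0000] v=[0.0000 -1.0000]
Step 1: x=[4.2000 12.6800] v=[1.0000 -1.6000]
Step 2: x=[4.5712 12.2608] v=[1.8560 -2.0960]
Step 3: x=[5.0671 11.7740] v=[2.4797 -2.4339]
Step 4: x=[5.6286 11.2589] v=[2.8077 -2.5753]
Step 5: x=[6.1902 10.7586] v=[2.8080 -2.5014]
Step 6: x=[6.6869 10.3156] v=[2.4836 -2.2151]
Step 7: x=[7.0613 9.9674] v=[1.8720 -1.7408]
Step 8: x=[7.2695 9.7430] v=[1.0410 -1.1220]
Max displacement = 2.2570

Answer: 2.2570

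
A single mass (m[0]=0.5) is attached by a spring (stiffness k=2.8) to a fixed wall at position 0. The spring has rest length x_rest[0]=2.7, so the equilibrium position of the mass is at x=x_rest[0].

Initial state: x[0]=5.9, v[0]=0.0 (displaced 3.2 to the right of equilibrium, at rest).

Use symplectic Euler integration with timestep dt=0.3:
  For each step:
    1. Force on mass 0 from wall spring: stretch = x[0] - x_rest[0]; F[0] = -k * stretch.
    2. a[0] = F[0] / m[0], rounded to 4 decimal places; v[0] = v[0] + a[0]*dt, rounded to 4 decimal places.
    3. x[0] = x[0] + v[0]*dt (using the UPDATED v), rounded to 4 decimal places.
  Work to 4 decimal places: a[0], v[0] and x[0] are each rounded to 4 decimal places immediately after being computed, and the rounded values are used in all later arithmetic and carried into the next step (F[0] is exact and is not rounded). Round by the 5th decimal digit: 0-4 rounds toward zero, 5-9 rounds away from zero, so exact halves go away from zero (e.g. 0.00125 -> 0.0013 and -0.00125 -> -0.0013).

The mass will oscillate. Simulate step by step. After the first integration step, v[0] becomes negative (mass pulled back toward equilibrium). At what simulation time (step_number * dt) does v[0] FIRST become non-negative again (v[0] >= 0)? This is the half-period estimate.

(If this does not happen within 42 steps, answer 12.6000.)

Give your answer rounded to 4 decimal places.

Answer: 1.5000

Derivation:
Step 0: x=[5.9000] v=[0.0000]
Step 1: x=[4.2872] v=[-5.3760]
Step 2: x=[1.8745] v=[-8.0425]
Step 3: x=[-0.1222] v=[-6.6557]
Step 4: x=[-0.6965] v=[-1.9144]
Step 5: x=[0.4410] v=[3.7917]
First v>=0 after going negative at step 5, time=1.5000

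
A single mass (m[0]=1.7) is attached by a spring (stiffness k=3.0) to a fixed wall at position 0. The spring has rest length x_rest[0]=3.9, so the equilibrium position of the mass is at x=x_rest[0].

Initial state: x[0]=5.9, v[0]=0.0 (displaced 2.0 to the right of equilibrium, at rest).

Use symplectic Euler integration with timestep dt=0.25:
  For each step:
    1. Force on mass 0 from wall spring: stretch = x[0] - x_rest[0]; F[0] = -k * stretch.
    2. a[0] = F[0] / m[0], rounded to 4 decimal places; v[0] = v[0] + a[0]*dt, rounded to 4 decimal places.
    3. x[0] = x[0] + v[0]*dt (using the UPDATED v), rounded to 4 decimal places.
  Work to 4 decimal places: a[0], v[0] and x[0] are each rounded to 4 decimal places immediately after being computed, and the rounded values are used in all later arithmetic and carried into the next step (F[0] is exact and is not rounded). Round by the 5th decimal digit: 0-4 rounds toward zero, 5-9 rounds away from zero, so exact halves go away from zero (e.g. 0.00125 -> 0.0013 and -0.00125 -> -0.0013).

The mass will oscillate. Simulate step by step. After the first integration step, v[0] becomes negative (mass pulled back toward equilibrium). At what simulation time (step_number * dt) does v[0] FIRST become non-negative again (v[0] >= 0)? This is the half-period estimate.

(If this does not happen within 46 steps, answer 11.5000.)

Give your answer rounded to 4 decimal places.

Step 0: x=[5.9000] v=[0.0000]
Step 1: x=[5.6794] v=[-0.8824]
Step 2: x=[5.2626] v=[-1.6674]
Step 3: x=[4.6955] v=[-2.2686]
Step 4: x=[4.0406] v=[-2.6196]
Step 5: x=[3.3702] v=[-2.6816]
Step 6: x=[2.7582] v=[-2.4479]
Step 7: x=[2.2722] v=[-1.9442]
Step 8: x=[1.9657] v=[-1.2261]
Step 9: x=[1.8725] v=[-0.3727]
Step 10: x=[2.0030] v=[0.5218]
First v>=0 after going negative at step 10, time=2.5000

Answer: 2.5000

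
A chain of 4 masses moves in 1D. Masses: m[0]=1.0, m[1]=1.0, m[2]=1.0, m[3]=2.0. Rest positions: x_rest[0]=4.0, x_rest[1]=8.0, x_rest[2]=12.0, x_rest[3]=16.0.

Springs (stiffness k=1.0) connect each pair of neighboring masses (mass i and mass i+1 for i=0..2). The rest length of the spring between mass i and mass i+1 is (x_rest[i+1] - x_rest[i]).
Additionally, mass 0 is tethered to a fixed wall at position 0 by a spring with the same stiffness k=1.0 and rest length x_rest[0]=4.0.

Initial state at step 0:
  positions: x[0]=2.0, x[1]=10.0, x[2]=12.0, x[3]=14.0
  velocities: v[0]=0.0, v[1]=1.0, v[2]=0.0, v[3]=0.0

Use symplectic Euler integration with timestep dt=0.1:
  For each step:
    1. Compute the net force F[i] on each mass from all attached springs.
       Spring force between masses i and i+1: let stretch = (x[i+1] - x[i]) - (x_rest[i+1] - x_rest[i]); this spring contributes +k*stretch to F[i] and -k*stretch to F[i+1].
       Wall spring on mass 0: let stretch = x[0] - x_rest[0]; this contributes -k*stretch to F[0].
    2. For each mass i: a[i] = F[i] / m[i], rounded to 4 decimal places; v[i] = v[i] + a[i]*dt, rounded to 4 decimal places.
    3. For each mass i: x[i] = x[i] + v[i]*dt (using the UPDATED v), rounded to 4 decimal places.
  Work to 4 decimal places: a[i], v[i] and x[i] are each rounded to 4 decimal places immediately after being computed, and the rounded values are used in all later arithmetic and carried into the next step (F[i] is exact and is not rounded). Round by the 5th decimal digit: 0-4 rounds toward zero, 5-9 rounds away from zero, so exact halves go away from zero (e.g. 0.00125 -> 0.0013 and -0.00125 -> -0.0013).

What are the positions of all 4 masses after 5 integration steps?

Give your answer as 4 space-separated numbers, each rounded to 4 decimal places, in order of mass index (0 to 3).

Answer: 2.8576 9.6226 12.0025 14.1483

Derivation:
Step 0: x=[2.0000 10.0000 12.0000 14.0000] v=[0.0000 1.0000 0.0000 0.0000]
Step 1: x=[2.0600 10.0400 12.0000 14.0100] v=[0.6000 0.4000 0.0000 0.1000]
Step 2: x=[2.1792 10.0198 12.0005 14.0300] v=[1.1920 -0.2020 0.0050 0.1995]
Step 3: x=[2.3550 9.9410 12.0015 14.0598] v=[1.7581 -0.7880 0.0099 0.2980]
Step 4: x=[2.5831 9.8069 12.0025 14.0993] v=[2.2812 -1.3406 0.0097 0.3951]
Step 5: x=[2.8576 9.6226 12.0025 14.1483] v=[2.7453 -1.8434 -0.0002 0.4903]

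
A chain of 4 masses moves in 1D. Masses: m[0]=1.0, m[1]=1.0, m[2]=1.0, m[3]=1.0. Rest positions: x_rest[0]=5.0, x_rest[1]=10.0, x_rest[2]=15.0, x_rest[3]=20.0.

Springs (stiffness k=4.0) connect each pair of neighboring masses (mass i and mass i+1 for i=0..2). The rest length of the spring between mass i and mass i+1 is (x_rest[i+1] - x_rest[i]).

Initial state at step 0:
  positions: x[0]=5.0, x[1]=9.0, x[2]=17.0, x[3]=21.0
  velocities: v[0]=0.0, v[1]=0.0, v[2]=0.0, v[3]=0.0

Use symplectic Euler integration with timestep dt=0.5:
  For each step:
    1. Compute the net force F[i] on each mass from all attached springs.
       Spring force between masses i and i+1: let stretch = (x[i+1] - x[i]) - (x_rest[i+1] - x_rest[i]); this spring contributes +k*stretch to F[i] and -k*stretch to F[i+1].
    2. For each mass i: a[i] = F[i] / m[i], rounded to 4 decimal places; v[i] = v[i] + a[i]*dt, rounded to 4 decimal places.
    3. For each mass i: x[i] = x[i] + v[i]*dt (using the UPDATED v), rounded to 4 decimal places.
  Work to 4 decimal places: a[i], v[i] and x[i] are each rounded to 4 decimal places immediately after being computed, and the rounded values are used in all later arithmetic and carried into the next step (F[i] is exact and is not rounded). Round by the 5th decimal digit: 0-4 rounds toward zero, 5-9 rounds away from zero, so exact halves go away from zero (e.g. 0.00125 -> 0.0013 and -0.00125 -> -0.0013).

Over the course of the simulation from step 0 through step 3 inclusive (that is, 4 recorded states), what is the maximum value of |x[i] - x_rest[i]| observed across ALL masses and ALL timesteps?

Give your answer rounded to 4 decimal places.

Answer: 3.0000

Derivation:
Step 0: x=[5.0000 9.0000 17.0000 21.0000] v=[0.0000 0.0000 0.0000 0.0000]
Step 1: x=[4.0000 13.0000 13.0000 22.0000] v=[-2.0000 8.0000 -8.0000 2.0000]
Step 2: x=[7.0000 8.0000 18.0000 19.0000] v=[6.0000 -10.0000 10.0000 -6.0000]
Step 3: x=[6.0000 12.0000 14.0000 20.0000] v=[-2.0000 8.0000 -8.0000 2.0000]
Max displacement = 3.0000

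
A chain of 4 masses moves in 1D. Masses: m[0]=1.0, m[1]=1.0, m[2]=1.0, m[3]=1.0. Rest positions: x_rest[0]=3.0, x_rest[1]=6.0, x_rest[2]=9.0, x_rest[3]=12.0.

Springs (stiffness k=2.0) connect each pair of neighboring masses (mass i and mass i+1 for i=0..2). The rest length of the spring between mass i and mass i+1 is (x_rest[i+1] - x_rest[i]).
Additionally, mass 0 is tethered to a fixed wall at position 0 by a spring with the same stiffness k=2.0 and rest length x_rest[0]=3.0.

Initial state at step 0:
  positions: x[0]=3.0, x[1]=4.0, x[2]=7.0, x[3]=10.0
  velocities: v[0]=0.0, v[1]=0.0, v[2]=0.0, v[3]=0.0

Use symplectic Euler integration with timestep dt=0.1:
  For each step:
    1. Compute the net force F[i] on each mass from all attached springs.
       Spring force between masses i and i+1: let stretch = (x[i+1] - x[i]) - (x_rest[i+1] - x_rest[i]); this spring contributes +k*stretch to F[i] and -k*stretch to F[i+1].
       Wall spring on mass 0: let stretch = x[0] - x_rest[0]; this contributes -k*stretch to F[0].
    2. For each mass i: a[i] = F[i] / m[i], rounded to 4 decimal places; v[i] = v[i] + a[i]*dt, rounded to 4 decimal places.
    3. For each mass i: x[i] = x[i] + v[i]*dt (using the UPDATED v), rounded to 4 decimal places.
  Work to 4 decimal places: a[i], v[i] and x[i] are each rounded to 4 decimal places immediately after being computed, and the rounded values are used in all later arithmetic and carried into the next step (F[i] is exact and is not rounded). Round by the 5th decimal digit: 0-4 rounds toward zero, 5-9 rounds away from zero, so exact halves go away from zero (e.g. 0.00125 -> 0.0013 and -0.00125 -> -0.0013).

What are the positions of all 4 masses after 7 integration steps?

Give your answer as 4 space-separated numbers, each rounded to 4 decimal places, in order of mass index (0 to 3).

Step 0: x=[3.0000 4.0000 7.0000 10.0000] v=[0.0000 0.0000 0.0000 0.0000]
Step 1: x=[2.9600 4.0400 7.0000 10.0000] v=[-0.4000 0.4000 0.0000 0.0000]
Step 2: x=[2.8824 4.1176 7.0008 10.0000] v=[-0.7760 0.7760 0.0080 0.0000]
Step 3: x=[2.7719 4.2282 7.0039 10.0000] v=[-1.1054 1.1056 0.0312 0.0002]
Step 4: x=[2.6351 4.3652 7.0114 10.0001] v=[-1.3685 1.3695 0.0753 0.0010]
Step 5: x=[2.4802 4.5205 7.0258 10.0004] v=[-1.5495 1.5527 0.1438 0.0033]
Step 6: x=[2.3165 4.6851 7.0496 10.0012] v=[-1.6375 1.6457 0.2377 0.0084]
Step 7: x=[2.1538 4.8496 7.0851 10.0030] v=[-1.6271 1.6449 0.3551 0.0181]

Answer: 2.1538 4.8496 7.0851 10.0030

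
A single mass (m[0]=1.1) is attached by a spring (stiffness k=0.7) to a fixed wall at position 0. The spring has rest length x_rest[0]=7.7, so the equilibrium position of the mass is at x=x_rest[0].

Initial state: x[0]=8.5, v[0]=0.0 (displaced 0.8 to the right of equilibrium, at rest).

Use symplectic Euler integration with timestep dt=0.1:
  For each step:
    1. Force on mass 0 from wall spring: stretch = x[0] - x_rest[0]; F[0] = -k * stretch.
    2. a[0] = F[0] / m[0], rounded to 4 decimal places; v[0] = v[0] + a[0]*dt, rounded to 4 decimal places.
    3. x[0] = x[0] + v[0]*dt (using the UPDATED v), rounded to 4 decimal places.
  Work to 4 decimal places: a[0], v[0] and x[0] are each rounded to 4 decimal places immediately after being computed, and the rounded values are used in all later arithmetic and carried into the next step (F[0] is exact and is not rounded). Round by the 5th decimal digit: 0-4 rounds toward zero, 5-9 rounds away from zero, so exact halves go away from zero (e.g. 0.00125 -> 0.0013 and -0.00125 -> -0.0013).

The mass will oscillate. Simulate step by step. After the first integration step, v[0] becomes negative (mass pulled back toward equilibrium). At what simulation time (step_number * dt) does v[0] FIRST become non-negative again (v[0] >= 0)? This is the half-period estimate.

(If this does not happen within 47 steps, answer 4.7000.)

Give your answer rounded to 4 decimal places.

Answer: 4.0000

Derivation:
Step 0: x=[8.5000] v=[0.0000]
Step 1: x=[8.4949] v=[-0.0509]
Step 2: x=[8.4848] v=[-0.1015]
Step 3: x=[8.4697] v=[-0.1514]
Step 4: x=[8.4497] v=[-0.2004]
Step 5: x=[8.4249] v=[-0.2481]
Step 6: x=[8.3955] v=[-0.2942]
Step 7: x=[8.3617] v=[-0.3385]
Step 8: x=[8.3236] v=[-0.3806]
Step 9: x=[8.2816] v=[-0.4203]
Step 10: x=[8.2359] v=[-0.4573]
Step 11: x=[8.1868] v=[-0.4914]
Step 12: x=[8.1346] v=[-0.5224]
Step 13: x=[8.0796] v=[-0.5501]
Step 14: x=[8.0222] v=[-0.5743]
Step 15: x=[7.9627] v=[-0.5948]
Step 16: x=[7.9016] v=[-0.6115]
Step 17: x=[7.8392] v=[-0.6243]
Step 18: x=[7.7759] v=[-0.6332]
Step 19: x=[7.7121] v=[-0.6380]
Step 20: x=[7.6482] v=[-0.6388]
Step 21: x=[7.5847] v=[-0.6355]
Step 22: x=[7.5219] v=[-0.6282]
Step 23: x=[7.4602] v=[-0.6169]
Step 24: x=[7.4000] v=[-0.6016]
Step 25: x=[7.3418] v=[-0.5825]
Step 26: x=[7.2858] v=[-0.5597]
Step 27: x=[7.2325] v=[-0.5333]
Step 28: x=[7.1821] v=[-0.5036]
Step 29: x=[7.1350] v=[-0.4706]
Step 30: x=[7.0915] v=[-0.4347]
Step 31: x=[7.0519] v=[-0.3960]
Step 32: x=[7.0164] v=[-0.3548]
Step 33: x=[6.9853] v=[-0.3113]
Step 34: x=[6.9587] v=[-0.2658]
Step 35: x=[6.9368] v=[-0.2186]
Step 36: x=[6.9198] v=[-0.1700]
Step 37: x=[6.9078] v=[-0.1204]
Step 38: x=[6.9008] v=[-0.0700]
Step 39: x=[6.8989] v=[-0.0191]
Step 40: x=[6.9021] v=[0.0319]
First v>=0 after going negative at step 40, time=4.0000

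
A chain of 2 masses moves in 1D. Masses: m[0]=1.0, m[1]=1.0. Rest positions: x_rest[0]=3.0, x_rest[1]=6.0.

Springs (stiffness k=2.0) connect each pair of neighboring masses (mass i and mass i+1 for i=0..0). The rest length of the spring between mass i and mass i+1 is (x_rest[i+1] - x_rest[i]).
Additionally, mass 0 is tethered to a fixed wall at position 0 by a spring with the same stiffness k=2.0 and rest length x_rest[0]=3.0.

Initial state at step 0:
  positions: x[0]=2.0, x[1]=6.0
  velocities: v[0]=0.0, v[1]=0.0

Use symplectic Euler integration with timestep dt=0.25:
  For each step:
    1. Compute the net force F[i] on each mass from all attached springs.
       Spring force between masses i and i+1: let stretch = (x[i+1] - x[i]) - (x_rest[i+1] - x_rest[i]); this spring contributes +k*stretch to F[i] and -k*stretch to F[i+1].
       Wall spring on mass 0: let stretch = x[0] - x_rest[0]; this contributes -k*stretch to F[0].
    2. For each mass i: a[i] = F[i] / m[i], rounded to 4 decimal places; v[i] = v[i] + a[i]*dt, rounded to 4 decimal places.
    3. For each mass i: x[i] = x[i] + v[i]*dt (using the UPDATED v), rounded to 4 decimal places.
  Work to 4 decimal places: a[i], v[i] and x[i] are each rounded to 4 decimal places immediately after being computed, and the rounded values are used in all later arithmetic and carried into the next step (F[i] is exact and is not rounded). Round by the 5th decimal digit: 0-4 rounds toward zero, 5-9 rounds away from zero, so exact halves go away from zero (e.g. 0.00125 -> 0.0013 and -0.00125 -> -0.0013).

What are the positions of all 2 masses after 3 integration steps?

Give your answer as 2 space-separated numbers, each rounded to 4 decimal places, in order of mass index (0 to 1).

Step 0: x=[2.0000 6.0000] v=[0.0000 0.0000]
Step 1: x=[2.2500 5.8750] v=[1.0000 -0.5000]
Step 2: x=[2.6719 5.6719] v=[1.6875 -0.8125]
Step 3: x=[3.1348 5.4688] v=[1.8516 -0.8125]

Answer: 3.1348 5.4688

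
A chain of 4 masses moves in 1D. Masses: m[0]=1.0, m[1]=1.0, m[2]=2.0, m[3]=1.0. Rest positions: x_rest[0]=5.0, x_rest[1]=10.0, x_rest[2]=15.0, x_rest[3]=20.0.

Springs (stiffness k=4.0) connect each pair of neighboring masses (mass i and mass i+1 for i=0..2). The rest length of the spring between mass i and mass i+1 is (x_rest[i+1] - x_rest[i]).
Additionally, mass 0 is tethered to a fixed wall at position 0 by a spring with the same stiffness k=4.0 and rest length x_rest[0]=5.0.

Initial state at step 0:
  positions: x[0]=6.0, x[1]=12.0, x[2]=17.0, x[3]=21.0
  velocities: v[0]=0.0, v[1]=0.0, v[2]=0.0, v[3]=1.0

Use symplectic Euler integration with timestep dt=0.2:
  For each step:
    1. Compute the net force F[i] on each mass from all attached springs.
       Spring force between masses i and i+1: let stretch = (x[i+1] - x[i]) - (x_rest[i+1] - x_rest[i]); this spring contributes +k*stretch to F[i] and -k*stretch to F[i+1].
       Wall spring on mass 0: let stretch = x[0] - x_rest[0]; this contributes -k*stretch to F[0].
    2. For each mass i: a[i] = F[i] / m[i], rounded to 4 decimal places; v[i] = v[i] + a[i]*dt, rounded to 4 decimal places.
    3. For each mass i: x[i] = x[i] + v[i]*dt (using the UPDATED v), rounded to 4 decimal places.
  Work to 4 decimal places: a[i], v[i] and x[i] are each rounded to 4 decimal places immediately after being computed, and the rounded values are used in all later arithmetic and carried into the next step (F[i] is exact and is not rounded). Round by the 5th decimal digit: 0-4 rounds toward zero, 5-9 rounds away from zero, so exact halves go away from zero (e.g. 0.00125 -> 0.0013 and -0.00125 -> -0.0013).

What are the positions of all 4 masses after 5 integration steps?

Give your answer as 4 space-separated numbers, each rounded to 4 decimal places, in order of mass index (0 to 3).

Step 0: x=[6.0000 12.0000 17.0000 21.0000] v=[0.0000 0.0000 0.0000 1.0000]
Step 1: x=[6.0000 11.8400 16.9200 21.3600] v=[0.0000 -0.8000 -0.4000 1.8000]
Step 2: x=[5.9744 11.5584 16.7888 21.8096] v=[-0.1280 -1.4080 -0.6560 2.2480]
Step 3: x=[5.8863 11.2202 16.6408 22.2559] v=[-0.4403 -1.6909 -0.7398 2.2314]
Step 4: x=[5.7099 10.8959 16.5084 22.6038] v=[-0.8822 -1.6215 -0.6620 1.7393]
Step 5: x=[5.4496 10.6398 16.4146 22.7764] v=[-1.3013 -1.2803 -0.4688 0.8630]

Answer: 5.4496 10.6398 16.4146 22.7764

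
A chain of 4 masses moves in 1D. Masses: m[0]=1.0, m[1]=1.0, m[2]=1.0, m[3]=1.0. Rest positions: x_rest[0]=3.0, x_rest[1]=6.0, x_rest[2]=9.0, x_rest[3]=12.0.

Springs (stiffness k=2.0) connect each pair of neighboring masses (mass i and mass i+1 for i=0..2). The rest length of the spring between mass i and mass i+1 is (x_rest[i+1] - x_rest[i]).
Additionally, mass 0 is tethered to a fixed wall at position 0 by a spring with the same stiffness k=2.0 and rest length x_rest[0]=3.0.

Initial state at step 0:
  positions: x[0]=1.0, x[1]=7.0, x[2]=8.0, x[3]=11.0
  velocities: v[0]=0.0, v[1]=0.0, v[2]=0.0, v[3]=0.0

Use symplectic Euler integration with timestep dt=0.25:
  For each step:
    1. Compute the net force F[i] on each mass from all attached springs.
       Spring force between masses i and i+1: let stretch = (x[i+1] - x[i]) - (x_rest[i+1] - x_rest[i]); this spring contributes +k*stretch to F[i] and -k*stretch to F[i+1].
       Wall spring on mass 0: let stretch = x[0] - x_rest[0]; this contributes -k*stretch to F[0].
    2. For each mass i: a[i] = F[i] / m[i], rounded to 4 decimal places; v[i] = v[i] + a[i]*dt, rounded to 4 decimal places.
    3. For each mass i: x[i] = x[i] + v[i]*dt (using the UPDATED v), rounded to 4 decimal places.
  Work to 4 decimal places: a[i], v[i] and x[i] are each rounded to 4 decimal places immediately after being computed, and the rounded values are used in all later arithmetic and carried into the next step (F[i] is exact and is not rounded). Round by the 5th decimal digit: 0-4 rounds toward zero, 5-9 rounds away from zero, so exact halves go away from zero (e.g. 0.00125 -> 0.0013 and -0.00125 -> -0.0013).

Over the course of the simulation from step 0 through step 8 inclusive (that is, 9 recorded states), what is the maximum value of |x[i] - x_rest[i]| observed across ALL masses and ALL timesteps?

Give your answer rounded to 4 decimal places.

Answer: 2.0098

Derivation:
Step 0: x=[1.0000 7.0000 8.0000 11.0000] v=[0.0000 0.0000 0.0000 0.0000]
Step 1: x=[1.6250 6.3750 8.2500 11.0000] v=[2.5000 -2.5000 1.0000 0.0000]
Step 2: x=[2.6406 5.3906 8.6094 11.0313] v=[4.0625 -3.9375 1.4375 0.1250]
Step 3: x=[3.6699 4.4648 8.8692 11.1348] v=[4.1172 -3.7031 1.0391 0.4141]
Step 4: x=[4.3398 3.9902 8.8616 11.3301] v=[2.6797 -1.8984 -0.0303 0.7813]
Step 5: x=[4.4236 4.1682 8.5537 11.5919] v=[0.3350 0.7121 -1.2318 1.0471]
Step 6: x=[3.9225 4.9264 8.0773 11.8489] v=[-2.0045 3.0326 -1.9055 1.0280]
Step 7: x=[3.0566 5.9529 7.6785 12.0095] v=[-3.4638 4.1061 -1.5952 0.6422]
Step 8: x=[2.1706 6.8331 7.6054 12.0037] v=[-3.5440 3.5208 -0.2925 -0.0233]
Max displacement = 2.0098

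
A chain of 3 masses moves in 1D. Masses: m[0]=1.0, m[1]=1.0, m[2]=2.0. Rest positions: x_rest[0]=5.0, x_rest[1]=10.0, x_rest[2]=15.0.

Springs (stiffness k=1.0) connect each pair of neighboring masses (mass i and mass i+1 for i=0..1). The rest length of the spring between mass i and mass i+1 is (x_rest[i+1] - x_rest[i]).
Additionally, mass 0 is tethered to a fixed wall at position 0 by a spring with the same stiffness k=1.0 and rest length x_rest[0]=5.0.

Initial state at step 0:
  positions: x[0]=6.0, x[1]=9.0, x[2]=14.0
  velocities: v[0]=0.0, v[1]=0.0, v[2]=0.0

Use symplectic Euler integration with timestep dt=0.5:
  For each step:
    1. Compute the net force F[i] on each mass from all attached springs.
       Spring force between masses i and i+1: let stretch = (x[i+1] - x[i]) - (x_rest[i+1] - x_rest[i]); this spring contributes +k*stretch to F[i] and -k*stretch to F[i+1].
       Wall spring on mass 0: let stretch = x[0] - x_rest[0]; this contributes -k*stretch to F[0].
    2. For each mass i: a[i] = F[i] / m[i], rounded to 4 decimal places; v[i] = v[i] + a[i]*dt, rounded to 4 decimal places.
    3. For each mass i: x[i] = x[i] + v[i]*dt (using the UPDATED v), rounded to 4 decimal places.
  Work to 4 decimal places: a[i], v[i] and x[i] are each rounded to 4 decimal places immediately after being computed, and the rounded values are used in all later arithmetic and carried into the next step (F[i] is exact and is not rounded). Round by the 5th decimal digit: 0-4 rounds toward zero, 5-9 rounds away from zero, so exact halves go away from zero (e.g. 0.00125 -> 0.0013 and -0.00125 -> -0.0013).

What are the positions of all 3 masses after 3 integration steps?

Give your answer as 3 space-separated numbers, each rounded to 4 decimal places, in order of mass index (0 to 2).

Answer: 3.6406 10.1719 14.2500

Derivation:
Step 0: x=[6.0000 9.0000 14.0000] v=[0.0000 0.0000 0.0000]
Step 1: x=[5.2500 9.5000 14.0000] v=[-1.5000 1.0000 0.0000]
Step 2: x=[4.2500 10.0625 14.0625] v=[-2.0000 1.1250 0.1250]
Step 3: x=[3.6406 10.1719 14.2500] v=[-1.2188 0.2188 0.3750]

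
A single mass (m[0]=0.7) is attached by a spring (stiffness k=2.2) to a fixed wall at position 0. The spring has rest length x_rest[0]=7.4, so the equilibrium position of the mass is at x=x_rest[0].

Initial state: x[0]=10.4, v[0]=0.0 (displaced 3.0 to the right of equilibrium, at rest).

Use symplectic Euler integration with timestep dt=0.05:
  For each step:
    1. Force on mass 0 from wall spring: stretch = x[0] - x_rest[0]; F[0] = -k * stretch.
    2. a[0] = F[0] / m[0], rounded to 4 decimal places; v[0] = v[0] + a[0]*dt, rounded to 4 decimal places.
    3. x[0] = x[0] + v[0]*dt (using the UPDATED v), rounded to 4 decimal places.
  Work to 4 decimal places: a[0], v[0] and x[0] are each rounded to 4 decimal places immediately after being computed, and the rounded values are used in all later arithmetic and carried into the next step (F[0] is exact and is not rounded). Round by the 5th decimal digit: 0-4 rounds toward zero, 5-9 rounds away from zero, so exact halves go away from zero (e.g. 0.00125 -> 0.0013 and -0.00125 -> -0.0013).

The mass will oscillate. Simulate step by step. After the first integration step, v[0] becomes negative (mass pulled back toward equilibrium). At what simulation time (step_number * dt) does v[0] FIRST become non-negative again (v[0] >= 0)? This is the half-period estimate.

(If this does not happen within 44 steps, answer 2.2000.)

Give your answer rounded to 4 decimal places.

Step 0: x=[10.4000] v=[0.0000]
Step 1: x=[10.3764] v=[-0.4714]
Step 2: x=[10.3294] v=[-0.9391]
Step 3: x=[10.2594] v=[-1.3994]
Step 4: x=[10.1670] v=[-1.8487]
Step 5: x=[10.0528] v=[-2.2835]
Step 6: x=[9.9178] v=[-2.7004]
Step 7: x=[9.7630] v=[-3.0961]
Step 8: x=[9.5896] v=[-3.4674]
Step 9: x=[9.3990] v=[-3.8115]
Step 10: x=[9.1927] v=[-4.1256]
Step 11: x=[8.9723] v=[-4.4073]
Step 12: x=[8.7396] v=[-4.6544]
Step 13: x=[8.4964] v=[-4.8649]
Step 14: x=[8.2445] v=[-5.0372]
Step 15: x=[7.9860] v=[-5.1699]
Step 16: x=[7.7229] v=[-5.2620]
Step 17: x=[7.4573] v=[-5.3127]
Step 18: x=[7.1912] v=[-5.3217]
Step 19: x=[6.9268] v=[-5.2889]
Step 20: x=[6.6661] v=[-5.2145]
Step 21: x=[6.4111] v=[-5.0992]
Step 22: x=[6.1639] v=[-4.9438]
Step 23: x=[5.9264] v=[-4.7496]
Step 24: x=[5.7005] v=[-4.5180]
Step 25: x=[5.4880] v=[-4.2509]
Step 26: x=[5.2905] v=[-3.9504]
Step 27: x=[5.1096] v=[-3.6189]
Step 28: x=[4.9467] v=[-3.2590]
Step 29: x=[4.8030] v=[-2.8735]
Step 30: x=[4.6797] v=[-2.4654]
Step 31: x=[4.5778] v=[-2.0379]
Step 32: x=[4.4981] v=[-1.5944]
Step 33: x=[4.4412] v=[-1.1384]
Step 34: x=[4.4075] v=[-0.6734]
Step 35: x=[4.3973] v=[-0.2032]
Step 36: x=[4.4107] v=[0.2687]
First v>=0 after going negative at step 36, time=1.8000

Answer: 1.8000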